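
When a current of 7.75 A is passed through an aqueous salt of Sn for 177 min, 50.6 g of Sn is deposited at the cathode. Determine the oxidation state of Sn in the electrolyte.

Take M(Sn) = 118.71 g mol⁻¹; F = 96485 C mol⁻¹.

+2

Q = I·t = 7.750 A × 10620 s = 82300 C, so n(e⁻) = 82300/96485 = 0.8530 mol.
n(Sn) deposited = 50.6 / 118.71 = 0.4262 mol.
Electrons per atom = n(e⁻)/n(Sn) = 0.8530 / 0.4262 = 2.00 ≈ 2, so the ion is Sn²⁺.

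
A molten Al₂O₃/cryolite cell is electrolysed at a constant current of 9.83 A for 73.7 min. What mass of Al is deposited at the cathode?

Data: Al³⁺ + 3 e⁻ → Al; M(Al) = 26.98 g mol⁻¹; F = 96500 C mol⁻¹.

Q = I·t = 9.830 A × 4422.0 s = 43470 C.
n(e⁻) = Q/F = 43470 / 96500 = 0.4504 mol.
Al³⁺ + 3 e⁻ → Al, so n(Al) = n(e⁻)/3 = 0.1501 mol.
m = n·M = 0.1501 × 26.98 = 4.05 g.

4.05 g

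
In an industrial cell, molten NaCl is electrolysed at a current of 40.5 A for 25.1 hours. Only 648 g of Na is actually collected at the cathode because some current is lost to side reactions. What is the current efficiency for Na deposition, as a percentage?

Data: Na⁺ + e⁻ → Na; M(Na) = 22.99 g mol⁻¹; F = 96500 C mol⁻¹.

74.3 %

Q = I·t = 40.50 × 90360 = 3660000 C; n(e⁻) = 3660000/96500 = 37.92 mol.
Theoretical n(Na) = n(e⁻)/1 = 37.92 mol, i.e. m_theo = 37.92 × 22.99 = 871.9 g.
Efficiency = m_actual / m_theo = 648 / 871.9 = 74.3 %.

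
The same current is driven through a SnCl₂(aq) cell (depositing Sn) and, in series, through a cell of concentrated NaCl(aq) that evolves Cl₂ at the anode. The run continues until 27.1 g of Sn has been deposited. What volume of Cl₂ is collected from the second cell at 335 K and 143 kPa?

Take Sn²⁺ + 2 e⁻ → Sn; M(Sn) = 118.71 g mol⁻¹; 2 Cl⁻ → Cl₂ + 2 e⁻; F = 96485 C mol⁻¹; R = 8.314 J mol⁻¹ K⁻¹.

n(Sn) = 27.1 / 118.71 = 0.2283 mol, so n(e⁻) = 2 × 0.2283 = 0.4566 mol.
The cells are in series, so the same 0.4566 mol of electrons passes through the second cell.
2 Cl⁻ → Cl₂ + 2 e⁻ — 2 mol e⁻ per mol Cl₂, so n(Cl₂) = 0.4566/2 = 0.2283 mol.
V = nRT/P = (0.2283 × 8.314 × 335) / (143 × 10³) = 0.00445 m³ = 4.45 L.

4.45 L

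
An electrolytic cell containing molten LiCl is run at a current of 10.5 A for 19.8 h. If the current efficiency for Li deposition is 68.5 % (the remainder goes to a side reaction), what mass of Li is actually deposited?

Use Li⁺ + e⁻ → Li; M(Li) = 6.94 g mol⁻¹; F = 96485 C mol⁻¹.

Q = I·t = 10.50 × 71280 = 748400 C.
n(e⁻) = 748400/96485 = 7.757 mol; theoretically n(Li) = 7.757/1 = 7.757 mol, m_theo = 53.83 g.
At 68.5 % efficiency, m_actual = 0.685 × 53.83 = 36.9 g.

36.9 g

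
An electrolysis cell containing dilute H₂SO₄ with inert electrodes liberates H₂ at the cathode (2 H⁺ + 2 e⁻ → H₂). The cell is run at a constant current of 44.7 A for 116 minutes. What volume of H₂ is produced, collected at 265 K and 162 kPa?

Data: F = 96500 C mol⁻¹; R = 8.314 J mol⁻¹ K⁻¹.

21.9 L

Q = I·t = 44.70 A × 6960.0 s = 311100 C.
n(e⁻) = Q/F = 311100 / 96500 = 3.224 mol.
2 electrons are transferred per H₂ molecule, so n(H₂) = 3.224 / 2 = 1.612 mol.
V = nRT/P = (1.612 × 8.314 × 265) / (162 × 10³ Pa) = 0.0219 m³ = 21.9 L.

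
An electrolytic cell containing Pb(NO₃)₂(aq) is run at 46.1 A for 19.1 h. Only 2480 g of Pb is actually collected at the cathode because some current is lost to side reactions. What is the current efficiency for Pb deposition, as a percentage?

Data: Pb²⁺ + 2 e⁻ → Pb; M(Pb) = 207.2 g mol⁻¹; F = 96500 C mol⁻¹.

72.9 %

Q = I·t = 46.10 × 68760 = 3170000 C; n(e⁻) = 3170000/96500 = 32.85 mol.
Theoretical n(Pb) = n(e⁻)/2 = 16.42 mol, i.e. m_theo = 16.42 × 207.2 = 3403 g.
Efficiency = m_actual / m_theo = 2480 / 3403 = 72.9 %.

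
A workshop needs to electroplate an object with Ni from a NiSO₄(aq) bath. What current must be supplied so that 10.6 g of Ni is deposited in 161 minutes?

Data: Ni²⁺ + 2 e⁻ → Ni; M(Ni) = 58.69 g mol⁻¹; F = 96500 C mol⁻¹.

3.61 A

n(Ni) = 10.6 / 58.69 = 0.1806 mol.
n(e⁻) = 2 × 0.1806 = 0.3612 mol.
Q = n(e⁻)·F = 0.3612 × 96500 = 34860 C.
I = Q/t = 34860 / 9660.0 s = 3.61 A.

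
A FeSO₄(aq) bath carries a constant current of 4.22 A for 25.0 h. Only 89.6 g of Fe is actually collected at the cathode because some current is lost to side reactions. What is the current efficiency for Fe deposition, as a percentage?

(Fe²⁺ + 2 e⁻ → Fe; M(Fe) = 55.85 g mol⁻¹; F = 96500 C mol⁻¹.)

81.5 %

Q = I·t = 4.220 × 90000 = 379800 C; n(e⁻) = 379800/96500 = 3.936 mol.
Theoretical n(Fe) = n(e⁻)/2 = 1.968 mol, i.e. m_theo = 1.968 × 55.85 = 109.9 g.
Efficiency = m_actual / m_theo = 89.6 / 109.9 = 81.5 %.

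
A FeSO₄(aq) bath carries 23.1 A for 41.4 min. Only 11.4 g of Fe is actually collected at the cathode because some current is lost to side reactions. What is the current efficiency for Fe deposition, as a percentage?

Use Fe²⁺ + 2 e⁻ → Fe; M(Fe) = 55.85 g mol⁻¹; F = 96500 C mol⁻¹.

Q = I·t = 23.10 × 2484.0 = 57380 C; n(e⁻) = 57380/96500 = 0.5946 mol.
Theoretical n(Fe) = n(e⁻)/2 = 0.2973 mol, i.e. m_theo = 0.2973 × 55.85 = 16.60 g.
Efficiency = m_actual / m_theo = 11.4 / 16.60 = 68.7 %.

68.7 %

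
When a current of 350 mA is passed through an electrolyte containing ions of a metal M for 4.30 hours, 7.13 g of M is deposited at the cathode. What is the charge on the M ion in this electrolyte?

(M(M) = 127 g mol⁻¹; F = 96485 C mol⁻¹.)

Q = I·t = 0.3500 A × 15480 s = 5418 C, so n(e⁻) = 5418/96485 = 0.05615 mol.
n(M) deposited = 7.13 / 127 = 0.05614 mol.
Electrons per atom = n(e⁻)/n(M) = 0.05615 / 0.05614 = 1.00 ≈ 1, so the ion is M⁺.

+1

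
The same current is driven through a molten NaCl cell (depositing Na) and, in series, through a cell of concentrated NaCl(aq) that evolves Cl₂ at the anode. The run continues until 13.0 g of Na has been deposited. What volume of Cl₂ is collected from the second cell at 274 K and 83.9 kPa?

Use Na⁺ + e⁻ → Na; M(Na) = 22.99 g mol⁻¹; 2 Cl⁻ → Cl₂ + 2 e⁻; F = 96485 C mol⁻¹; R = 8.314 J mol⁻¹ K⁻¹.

n(Na) = 13.0 / 22.99 = 0.5655 mol, so n(e⁻) = 1 × 0.5655 = 0.5655 mol.
The cells are in series, so the same 0.5655 mol of electrons passes through the second cell.
2 Cl⁻ → Cl₂ + 2 e⁻ — 2 mol e⁻ per mol Cl₂, so n(Cl₂) = 0.5655/2 = 0.2827 mol.
V = nRT/P = (0.2827 × 8.314 × 274) / (83.9 × 10³) = 0.00768 m³ = 7.68 L.

7.68 L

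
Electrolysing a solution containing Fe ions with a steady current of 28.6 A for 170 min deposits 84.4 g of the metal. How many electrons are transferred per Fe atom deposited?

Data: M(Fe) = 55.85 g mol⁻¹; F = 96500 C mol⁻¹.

Q = I·t = 28.60 A × 10200 s = 291700 C, so n(e⁻) = 291700/96500 = 3.023 mol.
n(Fe) deposited = 84.4 / 55.85 = 1.511 mol.
Electrons per atom = n(e⁻)/n(Fe) = 3.023 / 1.511 = 2.00 ≈ 2, so the ion is Fe²⁺.

2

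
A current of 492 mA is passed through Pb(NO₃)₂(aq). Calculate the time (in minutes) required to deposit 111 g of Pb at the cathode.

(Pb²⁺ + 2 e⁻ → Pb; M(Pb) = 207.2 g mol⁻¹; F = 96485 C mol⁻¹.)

3500 min

n(Pb) = m/M = 111 / 207.2 = 0.5357 mol.
Each Pb atom requires 2 electrons, so n(e⁻) = 2 × 0.5357 = 1.071 mol.
Q = n(e⁻)·F = 1.071 × 96485 = 103400 C.
t = Q/I = 103400 / 0.4920 A = 210100 s = 3500 min.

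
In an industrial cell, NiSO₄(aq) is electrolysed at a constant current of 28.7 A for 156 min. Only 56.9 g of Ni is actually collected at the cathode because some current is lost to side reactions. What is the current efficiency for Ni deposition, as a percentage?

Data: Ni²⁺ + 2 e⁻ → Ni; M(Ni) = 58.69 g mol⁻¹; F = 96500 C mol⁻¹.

69.7 %

Q = I·t = 28.70 × 9360.0 = 268600 C; n(e⁻) = 268600/96500 = 2.784 mol.
Theoretical n(Ni) = n(e⁻)/2 = 1.392 mol, i.e. m_theo = 1.392 × 58.69 = 81.69 g.
Efficiency = m_actual / m_theo = 56.9 / 81.69 = 69.7 %.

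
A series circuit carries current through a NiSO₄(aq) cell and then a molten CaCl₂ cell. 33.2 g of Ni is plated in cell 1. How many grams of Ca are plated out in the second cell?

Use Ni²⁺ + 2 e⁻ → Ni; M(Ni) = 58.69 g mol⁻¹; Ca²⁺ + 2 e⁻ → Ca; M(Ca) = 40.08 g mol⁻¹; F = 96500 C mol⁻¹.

22.7 g

n(Ni) = 33.2 / 58.69 = 0.5657 mol.
Since Ni²⁺ + 2 e⁻ → Ni, n(e⁻) passed = 2 × 0.5657 = 1.131 mol.
Cells in series carry the same charge, so the same 1.131 mol of electrons passes through cell 2.
Ca²⁺ + 2 e⁻ → Ca, so n(Ca) = 1.131 / 2 = 0.5657 mol.
m(Ca) = 0.5657 × 40.08 = 22.7 g.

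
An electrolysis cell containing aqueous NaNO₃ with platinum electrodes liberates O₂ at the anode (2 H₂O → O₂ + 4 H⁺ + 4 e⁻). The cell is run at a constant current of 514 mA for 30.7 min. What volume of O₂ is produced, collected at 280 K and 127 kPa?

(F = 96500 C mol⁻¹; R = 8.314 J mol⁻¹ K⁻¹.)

0.0450 L

Q = I·t = 0.5140 A × 1842.0 s = 946.8 C.
n(e⁻) = Q/F = 946.8 / 96500 = 0.009811 mol.
4 electrons are transferred per O₂ molecule, so n(O₂) = 0.009811 / 4 = 0.002453 mol.
V = nRT/P = (0.002453 × 8.314 × 280) / (127 × 10³ Pa) = 4.50 × 10⁻⁵ m³ = 0.0450 L.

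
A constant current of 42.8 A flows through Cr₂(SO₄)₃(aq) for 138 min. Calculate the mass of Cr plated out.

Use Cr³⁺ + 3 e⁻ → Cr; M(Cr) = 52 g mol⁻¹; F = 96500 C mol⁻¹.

Q = I·t = 42.80 A × 8280.0 s = 354400 C.
n(e⁻) = Q/F = 354400 / 96500 = 3.672 mol.
Cr³⁺ + 3 e⁻ → Cr, so n(Cr) = n(e⁻)/3 = 1.224 mol.
m = n·M = 1.224 × 52 = 63.7 g.

63.7 g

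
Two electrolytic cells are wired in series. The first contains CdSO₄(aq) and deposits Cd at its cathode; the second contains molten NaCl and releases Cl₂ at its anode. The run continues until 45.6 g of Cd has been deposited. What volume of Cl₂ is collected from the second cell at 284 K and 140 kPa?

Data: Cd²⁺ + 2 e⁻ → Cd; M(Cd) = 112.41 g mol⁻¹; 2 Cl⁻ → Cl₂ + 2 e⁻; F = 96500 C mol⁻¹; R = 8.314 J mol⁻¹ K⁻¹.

6.84 L

n(Cd) = 45.6 / 112.41 = 0.4057 mol, so n(e⁻) = 2 × 0.4057 = 0.8113 mol.
The cells are in series, so the same 0.8113 mol of electrons passes through the second cell.
2 Cl⁻ → Cl₂ + 2 e⁻ — 2 mol e⁻ per mol Cl₂, so n(Cl₂) = 0.8113/2 = 0.4057 mol.
V = nRT/P = (0.4057 × 8.314 × 284) / (140 × 10³) = 0.00684 m³ = 6.84 L.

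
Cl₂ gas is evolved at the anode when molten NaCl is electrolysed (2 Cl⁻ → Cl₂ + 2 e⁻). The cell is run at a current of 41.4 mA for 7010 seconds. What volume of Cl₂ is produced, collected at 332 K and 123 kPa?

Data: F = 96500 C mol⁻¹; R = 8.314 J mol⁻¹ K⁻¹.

Q = I·t = 0.04140 A × 7010.0 s = 290.2 C.
n(e⁻) = Q/F = 290.2 / 96500 = 0.003007 mol.
2 electrons are transferred per Cl₂ molecule, so n(Cl₂) = 0.003007 / 2 = 0.001504 mol.
V = nRT/P = (0.001504 × 8.314 × 332) / (123 × 10³ Pa) = 3.37 × 10⁻⁵ m³ = 0.0337 L.

0.0337 L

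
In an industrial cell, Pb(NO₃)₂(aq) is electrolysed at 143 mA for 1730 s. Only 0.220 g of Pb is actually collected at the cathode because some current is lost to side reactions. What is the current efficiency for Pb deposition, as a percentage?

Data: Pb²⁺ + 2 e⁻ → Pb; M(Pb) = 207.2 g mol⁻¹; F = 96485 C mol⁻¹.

Q = I·t = 0.1430 × 1730.0 = 247.4 C; n(e⁻) = 247.4/96485 = 0.002564 mol.
Theoretical n(Pb) = n(e⁻)/2 = 0.001282 mol, i.e. m_theo = 0.001282 × 207.2 = 0.2656 g.
Efficiency = m_actual / m_theo = 0.220 / 0.2656 = 82.8 %.

82.8 %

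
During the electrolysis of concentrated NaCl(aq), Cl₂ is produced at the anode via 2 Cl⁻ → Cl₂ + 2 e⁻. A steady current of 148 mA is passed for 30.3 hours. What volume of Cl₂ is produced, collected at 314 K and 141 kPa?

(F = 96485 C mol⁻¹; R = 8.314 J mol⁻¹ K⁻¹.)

1.55 L

Q = I·t = 0.1480 A × 109080 s = 16140 C.
n(e⁻) = Q/F = 16140 / 96485 = 0.1673 mol.
2 electrons are transferred per Cl₂ molecule, so n(Cl₂) = 0.1673 / 2 = 0.08366 mol.
V = nRT/P = (0.08366 × 8.314 × 314) / (141 × 10³ Pa) = 0.00155 m³ = 1.55 L.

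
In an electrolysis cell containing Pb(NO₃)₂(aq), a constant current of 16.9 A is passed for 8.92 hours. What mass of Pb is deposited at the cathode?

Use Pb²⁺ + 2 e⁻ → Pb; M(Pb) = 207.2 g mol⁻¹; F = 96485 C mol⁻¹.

583 g

Q = I·t = 16.90 A × 32112 s = 542700 C.
n(e⁻) = Q/F = 542700 / 96485 = 5.625 mol.
Pb²⁺ + 2 e⁻ → Pb, so n(Pb) = n(e⁻)/2 = 2.812 mol.
m = n·M = 2.812 × 207.2 = 583 g.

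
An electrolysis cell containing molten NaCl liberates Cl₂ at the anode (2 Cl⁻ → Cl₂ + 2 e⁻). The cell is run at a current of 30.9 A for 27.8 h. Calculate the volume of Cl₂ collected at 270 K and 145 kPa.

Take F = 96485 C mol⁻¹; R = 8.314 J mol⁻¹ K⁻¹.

Q = I·t = 30.90 A × 100080 s = 3092000 C.
n(e⁻) = Q/F = 3092000 / 96485 = 32.05 mol.
2 electrons are transferred per Cl₂ molecule, so n(Cl₂) = 32.05 / 2 = 16.03 mol.
V = nRT/P = (16.03 × 8.314 × 270) / (145 × 10³ Pa) = 0.248 m³ = 248 L.

248 L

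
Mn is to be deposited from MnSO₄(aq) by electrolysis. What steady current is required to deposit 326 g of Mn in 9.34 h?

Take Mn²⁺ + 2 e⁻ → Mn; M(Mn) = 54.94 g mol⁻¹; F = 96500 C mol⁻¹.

34.1 A

n(Mn) = 326 / 54.94 = 5.934 mol.
n(e⁻) = 2 × 5.934 = 11.87 mol.
Q = n(e⁻)·F = 11.87 × 96500 = 1145000 C.
I = Q/t = 1145000 / 33624 s = 34.1 A.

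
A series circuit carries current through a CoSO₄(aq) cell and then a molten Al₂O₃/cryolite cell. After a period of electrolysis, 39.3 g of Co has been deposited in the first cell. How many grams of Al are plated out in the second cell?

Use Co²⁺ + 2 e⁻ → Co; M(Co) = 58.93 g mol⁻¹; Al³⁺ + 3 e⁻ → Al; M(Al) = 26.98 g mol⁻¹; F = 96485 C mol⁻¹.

12.0 g

n(Co) = 39.3 / 58.93 = 0.6669 mol.
Since Co²⁺ + 2 e⁻ → Co, n(e⁻) passed = 2 × 0.6669 = 1.334 mol.
Cells in series carry the same charge, so the same 1.334 mol of electrons passes through cell 2.
Al³⁺ + 3 e⁻ → Al, so n(Al) = 1.334 / 3 = 0.4446 mol.
m(Al) = 0.4446 × 26.98 = 12.0 g.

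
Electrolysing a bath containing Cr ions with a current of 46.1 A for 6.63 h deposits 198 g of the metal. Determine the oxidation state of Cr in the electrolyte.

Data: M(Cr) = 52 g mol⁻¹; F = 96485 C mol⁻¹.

Q = I·t = 46.10 A × 23868 s = 1100000 C, so n(e⁻) = 1100000/96485 = 11.40 mol.
n(Cr) deposited = 198 / 52 = 3.808 mol.
Electrons per atom = n(e⁻)/n(Cr) = 11.40 / 3.808 = 2.99 ≈ 3, so the ion is Cr³⁺.

+3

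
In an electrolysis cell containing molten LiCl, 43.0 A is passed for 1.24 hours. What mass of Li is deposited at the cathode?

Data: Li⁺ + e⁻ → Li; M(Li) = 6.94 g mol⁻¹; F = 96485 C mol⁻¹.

Q = I·t = 43.00 A × 4464.0 s = 192000 C.
n(e⁻) = Q/F = 192000 / 96485 = 1.989 mol.
Li⁺ + e⁻ → Li, so n(Li) = n(e⁻)/1 = 1.989 mol.
m = n·M = 1.989 × 6.94 = 13.8 g.

13.8 g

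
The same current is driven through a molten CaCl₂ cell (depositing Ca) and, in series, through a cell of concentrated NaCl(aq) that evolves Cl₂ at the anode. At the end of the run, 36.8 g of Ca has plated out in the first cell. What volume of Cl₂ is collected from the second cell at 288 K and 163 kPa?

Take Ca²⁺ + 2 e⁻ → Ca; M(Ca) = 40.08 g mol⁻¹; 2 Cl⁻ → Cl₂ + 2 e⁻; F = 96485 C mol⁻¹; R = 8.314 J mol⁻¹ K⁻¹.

n(Ca) = 36.8 / 40.08 = 0.9182 mol, so n(e⁻) = 2 × 0.9182 = 1.836 mol.
The cells are in series, so the same 1.836 mol of electrons passes through the second cell.
2 Cl⁻ → Cl₂ + 2 e⁻ — 2 mol e⁻ per mol Cl₂, so n(Cl₂) = 1.836/2 = 0.9182 mol.
V = nRT/P = (0.9182 × 8.314 × 288) / (163 × 10³) = 0.0135 m³ = 13.5 L.

13.5 L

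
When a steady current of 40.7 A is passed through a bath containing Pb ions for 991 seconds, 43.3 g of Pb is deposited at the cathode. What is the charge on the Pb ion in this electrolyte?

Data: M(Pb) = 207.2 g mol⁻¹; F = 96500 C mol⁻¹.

Q = I·t = 40.70 A × 991.00 s = 40330 C, so n(e⁻) = 40330/96500 = 0.4180 mol.
n(Pb) deposited = 43.3 / 207.2 = 0.2090 mol.
Electrons per atom = n(e⁻)/n(Pb) = 0.4180 / 0.2090 = 2.00 ≈ 2, so the ion is Pb²⁺.

+2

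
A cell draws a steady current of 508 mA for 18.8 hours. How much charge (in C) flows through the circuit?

34400 C

Q = I·t = 0.5080 A × 67680 s = 34400 C.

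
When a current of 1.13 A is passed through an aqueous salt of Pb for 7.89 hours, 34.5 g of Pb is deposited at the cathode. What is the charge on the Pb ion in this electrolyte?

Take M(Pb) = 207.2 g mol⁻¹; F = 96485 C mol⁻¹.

+2

Q = I·t = 1.130 A × 28404 s = 32100 C, so n(e⁻) = 32100/96485 = 0.3327 mol.
n(Pb) deposited = 34.5 / 207.2 = 0.1665 mol.
Electrons per atom = n(e⁻)/n(Pb) = 0.3327 / 0.1665 = 2.00 ≈ 2, so the ion is Pb²⁺.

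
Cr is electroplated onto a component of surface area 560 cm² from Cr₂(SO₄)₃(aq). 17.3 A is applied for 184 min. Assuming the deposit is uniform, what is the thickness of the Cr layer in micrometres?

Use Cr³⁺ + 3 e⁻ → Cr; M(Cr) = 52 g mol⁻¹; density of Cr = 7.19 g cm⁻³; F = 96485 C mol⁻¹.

85.2 μm

Q = I·t = 17.30 × 11040 = 191000 C; n(e⁻) = 1.979 mol.
n(Cr) = n(e⁻)/3 = 0.6598 mol, so m = 0.6598 × 52 = 34.31 g.
Volume = m/ρ = 34.31 / 7.19 = 4.772 cm³.
Thickness = V/A = 4.772 / 560 = 0.00852 cm = 85.2 μm.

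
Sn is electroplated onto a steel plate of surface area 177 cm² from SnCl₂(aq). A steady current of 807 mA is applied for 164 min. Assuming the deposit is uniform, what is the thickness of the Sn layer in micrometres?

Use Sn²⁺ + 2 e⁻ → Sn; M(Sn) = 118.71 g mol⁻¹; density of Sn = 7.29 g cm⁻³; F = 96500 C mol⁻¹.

37.9 μm

Q = I·t = 0.8070 × 9840.0 = 7941 C; n(e⁻) = 0.08229 mol.
n(Sn) = n(e⁻)/2 = 0.04114 mol, so m = 0.04114 × 118.71 = 4.884 g.
Volume = m/ρ = 4.884 / 7.29 = 0.6700 cm³.
Thickness = V/A = 0.6700 / 177 = 0.00379 cm = 37.9 μm.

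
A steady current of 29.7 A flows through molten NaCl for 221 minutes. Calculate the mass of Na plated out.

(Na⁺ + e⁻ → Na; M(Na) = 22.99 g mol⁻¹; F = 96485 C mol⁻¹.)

93.8 g

Q = I·t = 29.70 A × 13260 s = 393800 C.
n(e⁻) = Q/F = 393800 / 96485 = 4.082 mol.
Na⁺ + e⁻ → Na, so n(Na) = n(e⁻)/1 = 4.082 mol.
m = n·M = 4.082 × 22.99 = 93.8 g.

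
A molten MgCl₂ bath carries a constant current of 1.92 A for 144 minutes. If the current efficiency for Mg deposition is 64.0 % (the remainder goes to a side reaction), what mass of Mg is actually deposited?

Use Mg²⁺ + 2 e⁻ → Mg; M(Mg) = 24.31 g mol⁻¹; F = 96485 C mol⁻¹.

Q = I·t = 1.920 × 8640.0 = 16590 C.
n(e⁻) = 16590/96485 = 0.1719 mol; theoretically n(Mg) = 0.1719/2 = 0.08597 mol, m_theo = 2.090 g.
At 64.0 % efficiency, m_actual = 0.640 × 2.090 = 1.34 g.

1.34 g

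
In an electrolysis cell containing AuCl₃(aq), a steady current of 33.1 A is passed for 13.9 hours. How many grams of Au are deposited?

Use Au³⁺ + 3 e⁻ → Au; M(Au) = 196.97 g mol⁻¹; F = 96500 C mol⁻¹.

Q = I·t = 33.10 A × 50040 s = 1656000 C.
n(e⁻) = Q/F = 1656000 / 96500 = 17.16 mol.
Au³⁺ + 3 e⁻ → Au, so n(Au) = n(e⁻)/3 = 5.721 mol.
m = n·M = 5.721 × 196.97 = 1130 g.

1130 g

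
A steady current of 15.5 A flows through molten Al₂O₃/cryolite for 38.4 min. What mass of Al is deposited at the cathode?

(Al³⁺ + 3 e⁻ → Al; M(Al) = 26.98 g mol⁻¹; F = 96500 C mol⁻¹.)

3.33 g

Q = I·t = 15.50 A × 2304.0 s = 35710 C.
n(e⁻) = Q/F = 35710 / 96500 = 0.3701 mol.
Al³⁺ + 3 e⁻ → Al, so n(Al) = n(e⁻)/3 = 0.1234 mol.
m = n·M = 0.1234 × 26.98 = 3.33 g.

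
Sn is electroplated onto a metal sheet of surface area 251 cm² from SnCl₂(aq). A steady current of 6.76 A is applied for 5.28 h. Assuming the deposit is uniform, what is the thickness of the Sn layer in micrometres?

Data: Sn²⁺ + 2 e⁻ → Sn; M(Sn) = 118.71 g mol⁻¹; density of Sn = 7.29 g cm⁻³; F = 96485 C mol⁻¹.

432 μm

Q = I·t = 6.760 × 19008 = 128500 C; n(e⁻) = 1.332 mol.
n(Sn) = n(e⁻)/2 = 0.6659 mol, so m = 0.6659 × 118.71 = 79.05 g.
Volume = m/ρ = 79.05 / 7.29 = 10.84 cm³.
Thickness = V/A = 10.84 / 251 = 0.0432 cm = 432 μm.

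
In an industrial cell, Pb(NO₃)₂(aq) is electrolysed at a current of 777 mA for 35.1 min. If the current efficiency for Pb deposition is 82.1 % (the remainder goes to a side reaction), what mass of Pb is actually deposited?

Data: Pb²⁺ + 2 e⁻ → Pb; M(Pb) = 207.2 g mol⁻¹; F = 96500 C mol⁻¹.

Q = I·t = 0.7770 × 2106.0 = 1636 C.
n(e⁻) = 1636/96500 = 0.01696 mol; theoretically n(Pb) = 0.01696/2 = 0.008479 mol, m_theo = 1.757 g.
At 82.1 % efficiency, m_actual = 0.821 × 1.757 = 1.44 g.

1.44 g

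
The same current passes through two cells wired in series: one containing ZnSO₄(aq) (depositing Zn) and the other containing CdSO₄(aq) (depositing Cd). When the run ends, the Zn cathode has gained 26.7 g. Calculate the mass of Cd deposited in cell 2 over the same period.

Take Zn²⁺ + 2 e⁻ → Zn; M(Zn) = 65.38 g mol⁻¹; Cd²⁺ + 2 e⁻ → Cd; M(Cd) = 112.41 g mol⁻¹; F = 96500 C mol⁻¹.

n(Zn) = 26.7 / 65.38 = 0.4084 mol.
Since Zn²⁺ + 2 e⁻ → Zn, n(e⁻) passed = 2 × 0.4084 = 0.8168 mol.
Cells in series carry the same charge, so the same 0.8168 mol of electrons passes through cell 2.
Cd²⁺ + 2 e⁻ → Cd, so n(Cd) = 0.8168 / 2 = 0.4084 mol.
m(Cd) = 0.4084 × 112.41 = 45.9 g.

45.9 g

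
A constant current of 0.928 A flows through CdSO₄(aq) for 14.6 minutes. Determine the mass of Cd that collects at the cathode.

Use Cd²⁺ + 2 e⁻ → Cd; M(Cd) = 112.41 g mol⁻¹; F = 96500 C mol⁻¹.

0.473 g

Q = I·t = 0.9280 A × 876.00 s = 812.9 C.
n(e⁻) = Q/F = 812.9 / 96500 = 0.008424 mol.
Cd²⁺ + 2 e⁻ → Cd, so n(Cd) = n(e⁻)/2 = 0.004212 mol.
m = n·M = 0.004212 × 112.41 = 0.473 g.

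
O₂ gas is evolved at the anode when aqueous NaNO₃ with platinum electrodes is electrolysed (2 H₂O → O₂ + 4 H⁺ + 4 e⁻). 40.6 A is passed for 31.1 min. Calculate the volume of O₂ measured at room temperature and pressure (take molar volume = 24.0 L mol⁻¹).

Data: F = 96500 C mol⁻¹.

4.71 L

Q = I·t = 40.60 A × 1866.0 s = 75760 C.
n(e⁻) = Q/F = 75760 / 96500 = 0.7851 mol.
4 electrons are transferred per O₂ molecule, so n(O₂) = 0.7851 / 4 = 0.1963 mol.
V = n × V_m = 0.1963 × 24.0 = 4.71 L.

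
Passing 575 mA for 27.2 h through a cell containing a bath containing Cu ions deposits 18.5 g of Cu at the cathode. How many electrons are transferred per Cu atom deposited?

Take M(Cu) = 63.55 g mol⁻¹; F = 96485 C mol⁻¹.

Q = I·t = 0.5750 A × 97920 s = 56300 C, so n(e⁻) = 56300/96485 = 0.5836 mol.
n(Cu) deposited = 18.5 / 63.55 = 0.2911 mol.
Electrons per atom = n(e⁻)/n(Cu) = 0.5836 / 0.2911 = 2.00 ≈ 2, so the ion is Cu²⁺.

2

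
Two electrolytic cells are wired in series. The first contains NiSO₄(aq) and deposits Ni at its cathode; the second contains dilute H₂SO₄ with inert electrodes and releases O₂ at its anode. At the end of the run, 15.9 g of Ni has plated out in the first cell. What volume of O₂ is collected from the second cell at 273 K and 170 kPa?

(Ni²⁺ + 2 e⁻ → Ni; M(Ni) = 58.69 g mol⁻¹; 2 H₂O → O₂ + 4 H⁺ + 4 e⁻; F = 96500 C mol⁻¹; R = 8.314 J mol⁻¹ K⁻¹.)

1.81 L

n(Ni) = 15.9 / 58.69 = 0.2709 mol, so n(e⁻) = 2 × 0.2709 = 0.5418 mol.
The cells are in series, so the same 0.5418 mol of electrons passes through the second cell.
2 H₂O → O₂ + 4 H⁺ + 4 e⁻ — 4 mol e⁻ per mol O₂, so n(O₂) = 0.5418/4 = 0.1355 mol.
V = nRT/P = (0.1355 × 8.314 × 273) / (170 × 10³) = 0.00181 m³ = 1.81 L.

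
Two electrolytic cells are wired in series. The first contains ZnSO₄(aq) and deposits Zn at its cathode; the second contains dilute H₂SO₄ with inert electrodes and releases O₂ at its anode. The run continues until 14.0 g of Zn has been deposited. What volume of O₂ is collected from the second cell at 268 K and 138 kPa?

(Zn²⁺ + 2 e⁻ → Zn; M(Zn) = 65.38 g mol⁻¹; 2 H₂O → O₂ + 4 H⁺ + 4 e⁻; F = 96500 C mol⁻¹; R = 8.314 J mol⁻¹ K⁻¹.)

1.73 L

n(Zn) = 14.0 / 65.38 = 0.2141 mol, so n(e⁻) = 2 × 0.2141 = 0.4283 mol.
The cells are in series, so the same 0.4283 mol of electrons passes through the second cell.
2 H₂O → O₂ + 4 H⁺ + 4 e⁻ — 4 mol e⁻ per mol O₂, so n(O₂) = 0.4283/4 = 0.1071 mol.
V = nRT/P = (0.1071 × 8.314 × 268) / (138 × 10³) = 0.00173 m³ = 1.73 L.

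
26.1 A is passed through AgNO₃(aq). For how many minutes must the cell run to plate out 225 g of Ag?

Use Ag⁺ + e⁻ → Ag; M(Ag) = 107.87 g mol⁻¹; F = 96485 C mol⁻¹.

129 min

n(Ag) = m/M = 225 / 107.87 = 2.086 mol.
Each Ag atom requires 1 electron, so n(e⁻) = 1 × 2.086 = 2.086 mol.
Q = n(e⁻)·F = 2.086 × 96485 = 201300 C.
t = Q/I = 201300 / 26.10 A = 7711 s = 129 min.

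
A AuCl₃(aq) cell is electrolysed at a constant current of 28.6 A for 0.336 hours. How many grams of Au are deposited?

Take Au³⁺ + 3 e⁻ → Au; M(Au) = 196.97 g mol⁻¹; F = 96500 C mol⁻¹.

23.5 g

Q = I·t = 28.60 A × 1209.6 s = 34590 C.
n(e⁻) = Q/F = 34590 / 96500 = 0.3585 mol.
Au³⁺ + 3 e⁻ → Au, so n(Au) = n(e⁻)/3 = 0.1195 mol.
m = n·M = 0.1195 × 196.97 = 23.5 g.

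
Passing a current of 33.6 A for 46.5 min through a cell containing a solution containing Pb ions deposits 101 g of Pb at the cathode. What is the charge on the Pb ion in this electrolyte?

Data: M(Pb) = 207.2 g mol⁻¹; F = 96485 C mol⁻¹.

Q = I·t = 33.60 A × 2790.0 s = 93740 C, so n(e⁻) = 93740/96485 = 0.9716 mol.
n(Pb) deposited = 101 / 207.2 = 0.4875 mol.
Electrons per atom = n(e⁻)/n(Pb) = 0.9716 / 0.4875 = 1.99 ≈ 2, so the ion is Pb²⁺.

+2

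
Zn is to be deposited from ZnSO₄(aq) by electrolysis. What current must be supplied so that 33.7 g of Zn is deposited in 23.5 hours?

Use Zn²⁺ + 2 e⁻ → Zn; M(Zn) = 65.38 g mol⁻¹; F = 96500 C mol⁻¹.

n(Zn) = 33.7 / 65.38 = 0.5154 mol.
n(e⁻) = 2 × 0.5154 = 1.031 mol.
Q = n(e⁻)·F = 1.031 × 96500 = 99480 C.
I = Q/t = 99480 / 84600 s = 1.18 A.

1.18 A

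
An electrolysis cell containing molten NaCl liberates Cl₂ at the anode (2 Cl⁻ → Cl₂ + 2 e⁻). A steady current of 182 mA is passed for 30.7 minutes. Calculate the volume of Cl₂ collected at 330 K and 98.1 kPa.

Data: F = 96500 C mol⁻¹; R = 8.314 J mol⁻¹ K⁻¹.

Q = I·t = 0.1820 A × 1842.0 s = 335.2 C.
n(e⁻) = Q/F = 335.2 / 96500 = 0.003474 mol.
2 electrons are transferred per Cl₂ molecule, so n(Cl₂) = 0.003474 / 2 = 0.001737 mol.
V = nRT/P = (0.001737 × 8.314 × 330) / (98.1 × 10³ Pa) = 4.86 × 10⁻⁵ m³ = 0.0486 L.

0.0486 L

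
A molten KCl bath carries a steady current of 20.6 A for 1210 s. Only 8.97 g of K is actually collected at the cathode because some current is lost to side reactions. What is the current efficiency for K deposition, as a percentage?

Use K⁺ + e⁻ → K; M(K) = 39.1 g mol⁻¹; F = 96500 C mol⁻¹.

Q = I·t = 20.60 × 1210.0 = 24930 C; n(e⁻) = 24930/96500 = 0.2583 mol.
Theoretical n(K) = n(e⁻)/1 = 0.2583 mol, i.e. m_theo = 0.2583 × 39.1 = 10.10 g.
Efficiency = m_actual / m_theo = 8.97 / 10.10 = 88.8 %.

88.8 %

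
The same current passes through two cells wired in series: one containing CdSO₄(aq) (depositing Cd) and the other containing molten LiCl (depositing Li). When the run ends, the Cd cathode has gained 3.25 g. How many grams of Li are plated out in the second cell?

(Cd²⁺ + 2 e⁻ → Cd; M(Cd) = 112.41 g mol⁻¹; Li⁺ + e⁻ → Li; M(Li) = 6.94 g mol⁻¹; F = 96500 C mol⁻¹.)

0.401 g

n(Cd) = 3.25 / 112.41 = 0.02891 mol.
Since Cd²⁺ + 2 e⁻ → Cd, n(e⁻) passed = 2 × 0.02891 = 0.05782 mol.
Cells in series carry the same charge, so the same 0.05782 mol of electrons passes through cell 2.
Li⁺ + e⁻ → Li, so n(Li) = 0.05782 / 1 = 0.05782 mol.
m(Li) = 0.05782 × 6.94 = 0.401 g.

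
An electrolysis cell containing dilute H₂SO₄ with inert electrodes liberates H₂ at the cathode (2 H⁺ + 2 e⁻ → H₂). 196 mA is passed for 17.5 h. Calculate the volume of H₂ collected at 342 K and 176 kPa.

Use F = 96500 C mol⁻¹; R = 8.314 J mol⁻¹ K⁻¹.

1.03 L

Q = I·t = 0.1960 A × 63000 s = 12350 C.
n(e⁻) = Q/F = 12350 / 96500 = 0.1280 mol.
2 electrons are transferred per H₂ molecule, so n(H₂) = 0.1280 / 2 = 0.06398 mol.
V = nRT/P = (0.06398 × 8.314 × 342) / (176 × 10³ Pa) = 0.00103 m³ = 1.03 L.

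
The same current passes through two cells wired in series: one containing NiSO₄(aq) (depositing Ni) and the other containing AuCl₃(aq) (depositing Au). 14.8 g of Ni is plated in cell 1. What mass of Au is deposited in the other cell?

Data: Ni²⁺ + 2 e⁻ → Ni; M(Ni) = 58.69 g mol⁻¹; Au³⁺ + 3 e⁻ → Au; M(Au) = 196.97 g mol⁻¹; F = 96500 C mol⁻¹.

n(Ni) = 14.8 / 58.69 = 0.2522 mol.
Since Ni²⁺ + 2 e⁻ → Ni, n(e⁻) passed = 2 × 0.2522 = 0.5043 mol.
Cells in series carry the same charge, so the same 0.5043 mol of electrons passes through cell 2.
Au³⁺ + 3 e⁻ → Au, so n(Au) = 0.5043 / 3 = 0.1681 mol.
m(Au) = 0.1681 × 196.97 = 33.1 g.

33.1 g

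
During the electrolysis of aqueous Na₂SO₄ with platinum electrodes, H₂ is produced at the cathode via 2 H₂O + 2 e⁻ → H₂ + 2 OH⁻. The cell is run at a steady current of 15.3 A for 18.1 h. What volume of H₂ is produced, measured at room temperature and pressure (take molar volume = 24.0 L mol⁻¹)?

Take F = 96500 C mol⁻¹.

124 L

Q = I·t = 15.30 A × 65160 s = 996900 C.
n(e⁻) = Q/F = 996900 / 96500 = 10.33 mol.
2 electrons are transferred per H₂ molecule, so n(H₂) = 10.33 / 2 = 5.166 mol.
V = n × V_m = 5.166 × 24.0 = 124 L.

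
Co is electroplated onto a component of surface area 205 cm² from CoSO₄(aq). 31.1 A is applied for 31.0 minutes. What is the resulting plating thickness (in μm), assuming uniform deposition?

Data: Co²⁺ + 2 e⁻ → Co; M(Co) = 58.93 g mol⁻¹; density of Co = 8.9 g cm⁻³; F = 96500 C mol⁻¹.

Q = I·t = 31.10 × 1860.0 = 57850 C; n(e⁻) = 0.5994 mol.
n(Co) = n(e⁻)/2 = 0.2997 mol, so m = 0.2997 × 58.93 = 17.66 g.
Volume = m/ρ = 17.66 / 8.9 = 1.985 cm³.
Thickness = V/A = 1.985 / 205 = 0.00968 cm = 96.8 μm.

96.8 μm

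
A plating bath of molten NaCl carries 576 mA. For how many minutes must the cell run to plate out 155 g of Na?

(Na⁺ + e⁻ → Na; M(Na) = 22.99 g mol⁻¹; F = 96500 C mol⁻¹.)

n(Na) = m/M = 155 / 22.99 = 6.742 mol.
Each Na atom requires 1 electron, so n(e⁻) = 1 × 6.742 = 6.742 mol.
Q = n(e⁻)·F = 6.742 × 96500 = 650600 C.
t = Q/I = 650600 / 0.5760 A = 1130000 s = 18800 min.

18800 min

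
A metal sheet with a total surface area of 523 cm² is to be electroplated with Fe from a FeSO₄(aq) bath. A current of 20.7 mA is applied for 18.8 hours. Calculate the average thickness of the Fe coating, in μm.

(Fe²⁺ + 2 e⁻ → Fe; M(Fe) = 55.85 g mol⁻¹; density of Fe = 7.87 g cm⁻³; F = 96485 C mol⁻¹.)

0.985 μm

Q = I·t = 0.02070 × 67680 = 1401 C; n(e⁻) = 0.01452 mol.
n(Fe) = n(e⁻)/2 = 0.007260 mol, so m = 0.007260 × 55.85 = 0.4055 g.
Volume = m/ρ = 0.4055 / 7.87 = 0.05152 cm³.
Thickness = V/A = 0.05152 / 523 = 9.85 × 10⁻⁵ cm = 0.985 μm.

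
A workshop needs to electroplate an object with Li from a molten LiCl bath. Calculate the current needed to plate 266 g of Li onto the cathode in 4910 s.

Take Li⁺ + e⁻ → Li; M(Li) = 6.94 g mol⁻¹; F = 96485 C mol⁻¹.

n(Li) = 266 / 6.94 = 38.33 mol.
n(e⁻) = 1 × 38.33 = 38.33 mol.
Q = n(e⁻)·F = 38.33 × 96485 = 3698000 C.
I = Q/t = 3698000 / 4910.0 s = 753 A.

753 A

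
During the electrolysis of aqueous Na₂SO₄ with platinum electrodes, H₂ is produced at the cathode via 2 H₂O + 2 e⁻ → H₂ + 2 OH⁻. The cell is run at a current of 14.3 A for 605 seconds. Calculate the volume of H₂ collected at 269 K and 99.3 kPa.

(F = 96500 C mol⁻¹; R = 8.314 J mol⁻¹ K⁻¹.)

Q = I·t = 14.30 A × 605.00 s = 8652 C.
n(e⁻) = Q/F = 8652 / 96500 = 0.08965 mol.
2 electrons are transferred per H₂ molecule, so n(H₂) = 0.08965 / 2 = 0.04483 mol.
V = nRT/P = (0.04483 × 8.314 × 269) / (99.3 × 10³ Pa) = 0.00101 m³ = 1.01 L.

1.01 L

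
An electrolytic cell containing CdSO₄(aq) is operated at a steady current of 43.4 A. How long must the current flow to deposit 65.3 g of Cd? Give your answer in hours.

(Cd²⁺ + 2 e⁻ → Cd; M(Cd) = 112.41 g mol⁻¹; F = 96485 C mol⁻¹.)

n(Cd) = m/M = 65.3 / 112.41 = 0.5809 mol.
Each Cd atom requires 2 electrons, so n(e⁻) = 2 × 0.5809 = 1.162 mol.
Q = n(e⁻)·F = 1.162 × 96485 = 112100 C.
t = Q/I = 112100 / 43.40 A = 2583 s = 0.717 h.

0.717 h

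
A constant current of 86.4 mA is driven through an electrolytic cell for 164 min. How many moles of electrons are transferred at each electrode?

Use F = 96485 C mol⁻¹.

Q = I·t = 0.08640 A × 9840.0 s = 850.2 C.
n(e⁻) = Q/F = 850.2 / 96485 = 0.00881 mol.

0.00881 mol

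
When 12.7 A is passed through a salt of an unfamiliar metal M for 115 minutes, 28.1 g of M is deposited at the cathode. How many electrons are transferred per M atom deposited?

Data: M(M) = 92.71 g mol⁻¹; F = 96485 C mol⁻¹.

3

Q = I·t = 12.70 A × 6900.0 s = 87630 C, so n(e⁻) = 87630/96485 = 0.9082 mol.
n(M) deposited = 28.1 / 92.71 = 0.3031 mol.
Electrons per atom = n(e⁻)/n(M) = 0.9082 / 0.3031 = 3.00 ≈ 3, so the ion is M³⁺.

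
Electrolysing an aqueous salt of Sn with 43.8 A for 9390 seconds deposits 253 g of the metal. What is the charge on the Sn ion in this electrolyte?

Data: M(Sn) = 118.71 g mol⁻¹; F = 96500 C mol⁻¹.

Q = I·t = 43.80 A × 9390.0 s = 411300 C, so n(e⁻) = 411300/96500 = 4.262 mol.
n(Sn) deposited = 253 / 118.71 = 2.131 mol.
Electrons per atom = n(e⁻)/n(Sn) = 4.262 / 2.131 = 2.00 ≈ 2, so the ion is Sn²⁺.

+2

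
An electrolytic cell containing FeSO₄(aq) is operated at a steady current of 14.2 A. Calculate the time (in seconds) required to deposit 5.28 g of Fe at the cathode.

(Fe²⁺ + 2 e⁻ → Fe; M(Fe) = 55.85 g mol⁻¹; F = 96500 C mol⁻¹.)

n(Fe) = m/M = 5.28 / 55.85 = 0.09454 mol.
Each Fe atom requires 2 electrons, so n(e⁻) = 2 × 0.09454 = 0.1891 mol.
Q = n(e⁻)·F = 0.1891 × 96500 = 18250 C.
t = Q/I = 18250 / 14.20 A = 1285 s.

1280 s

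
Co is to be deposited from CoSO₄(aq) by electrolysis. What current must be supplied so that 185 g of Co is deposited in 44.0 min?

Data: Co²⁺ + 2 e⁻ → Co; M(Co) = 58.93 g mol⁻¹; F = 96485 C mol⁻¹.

n(Co) = 185 / 58.93 = 3.139 mol.
n(e⁻) = 2 × 3.139 = 6.279 mol.
Q = n(e⁻)·F = 6.279 × 96485 = 605800 C.
I = Q/t = 605800 / 2640.0 s = 229 A.

229 A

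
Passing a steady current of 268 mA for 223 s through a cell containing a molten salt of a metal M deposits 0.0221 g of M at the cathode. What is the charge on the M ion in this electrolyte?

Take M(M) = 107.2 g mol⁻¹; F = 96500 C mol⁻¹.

+3

Q = I·t = 0.2680 A × 223.00 s = 59.76 C, so n(e⁻) = 59.76/96500 = 0.0006193 mol.
n(M) deposited = 0.0221 / 107.2 = 0.0002062 mol.
Electrons per atom = n(e⁻)/n(M) = 0.0006193 / 0.0002062 = 3.00 ≈ 3, so the ion is M³⁺.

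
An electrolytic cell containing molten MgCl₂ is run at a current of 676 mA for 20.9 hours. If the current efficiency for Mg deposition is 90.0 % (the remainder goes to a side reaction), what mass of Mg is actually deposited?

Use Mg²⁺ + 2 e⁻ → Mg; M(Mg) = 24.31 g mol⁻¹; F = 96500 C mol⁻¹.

5.77 g

Q = I·t = 0.6760 × 75240 = 50860 C.
n(e⁻) = 50860/96500 = 0.5271 mol; theoretically n(Mg) = 0.5271/2 = 0.2635 mol, m_theo = 6.407 g.
At 90.0 % efficiency, m_actual = 0.900 × 6.407 = 5.77 g.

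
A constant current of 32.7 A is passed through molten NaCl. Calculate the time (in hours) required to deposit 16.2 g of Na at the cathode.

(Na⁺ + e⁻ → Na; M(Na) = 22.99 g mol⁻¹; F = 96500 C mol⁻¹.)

0.578 h

n(Na) = m/M = 16.2 / 22.99 = 0.7047 mol.
Each Na atom requires 1 electron, so n(e⁻) = 1 × 0.7047 = 0.7047 mol.
Q = n(e⁻)·F = 0.7047 × 96500 = 68000 C.
t = Q/I = 68000 / 32.70 A = 2079 s = 0.578 h.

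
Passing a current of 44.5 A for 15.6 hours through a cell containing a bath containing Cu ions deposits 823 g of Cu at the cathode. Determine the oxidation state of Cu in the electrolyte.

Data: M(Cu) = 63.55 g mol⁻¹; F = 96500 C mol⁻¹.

Q = I·t = 44.50 A × 56160 s = 2499000 C, so n(e⁻) = 2499000/96500 = 25.90 mol.
n(Cu) deposited = 823 / 63.55 = 12.95 mol.
Electrons per atom = n(e⁻)/n(Cu) = 25.90 / 12.95 = 2.00 ≈ 2, so the ion is Cu²⁺.

+2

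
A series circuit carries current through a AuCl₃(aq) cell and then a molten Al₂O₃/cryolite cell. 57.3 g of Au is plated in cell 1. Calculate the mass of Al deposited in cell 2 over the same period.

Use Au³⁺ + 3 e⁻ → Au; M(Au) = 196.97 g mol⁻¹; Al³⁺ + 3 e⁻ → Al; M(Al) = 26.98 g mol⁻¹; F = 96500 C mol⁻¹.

n(Au) = 57.3 / 196.97 = 0.2909 mol.
Since Au³⁺ + 3 e⁻ → Au, n(e⁻) passed = 3 × 0.2909 = 0.8727 mol.
Cells in series carry the same charge, so the same 0.8727 mol of electrons passes through cell 2.
Al³⁺ + 3 e⁻ → Al, so n(Al) = 0.8727 / 3 = 0.2909 mol.
m(Al) = 0.2909 × 26.98 = 7.85 g.

7.85 g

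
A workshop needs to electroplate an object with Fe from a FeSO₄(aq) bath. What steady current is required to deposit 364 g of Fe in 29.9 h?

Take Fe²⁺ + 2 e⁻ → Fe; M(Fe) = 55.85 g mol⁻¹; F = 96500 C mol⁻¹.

11.7 A

n(Fe) = 364 / 55.85 = 6.517 mol.
n(e⁻) = 2 × 6.517 = 13.03 mol.
Q = n(e⁻)·F = 13.03 × 96500 = 1258000 C.
I = Q/t = 1258000 / 107640 s = 11.7 A.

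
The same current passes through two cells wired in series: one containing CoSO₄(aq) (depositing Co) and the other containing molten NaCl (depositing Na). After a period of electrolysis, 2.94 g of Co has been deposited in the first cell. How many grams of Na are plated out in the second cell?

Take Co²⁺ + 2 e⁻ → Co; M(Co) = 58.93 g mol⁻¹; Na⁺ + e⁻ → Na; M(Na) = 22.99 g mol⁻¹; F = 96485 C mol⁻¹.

n(Co) = 2.94 / 58.93 = 0.04989 mol.
Since Co²⁺ + 2 e⁻ → Co, n(e⁻) passed = 2 × 0.04989 = 0.09978 mol.
Cells in series carry the same charge, so the same 0.09978 mol of electrons passes through cell 2.
Na⁺ + e⁻ → Na, so n(Na) = 0.09978 / 1 = 0.09978 mol.
m(Na) = 0.09978 × 22.99 = 2.29 g.

2.29 g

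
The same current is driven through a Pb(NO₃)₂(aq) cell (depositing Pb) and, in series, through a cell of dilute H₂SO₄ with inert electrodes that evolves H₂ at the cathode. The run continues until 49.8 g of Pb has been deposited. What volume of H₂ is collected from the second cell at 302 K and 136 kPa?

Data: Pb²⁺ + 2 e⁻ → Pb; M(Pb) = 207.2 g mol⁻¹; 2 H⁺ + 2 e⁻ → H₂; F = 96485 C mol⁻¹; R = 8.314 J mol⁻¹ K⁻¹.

n(Pb) = 49.8 / 207.2 = 0.2403 mol, so n(e⁻) = 2 × 0.2403 = 0.4807 mol.
The cells are in series, so the same 0.4807 mol of electrons passes through the second cell.
2 H⁺ + 2 e⁻ → H₂ — 2 mol e⁻ per mol H₂, so n(H₂) = 0.4807/2 = 0.2403 mol.
V = nRT/P = (0.2403 × 8.314 × 302) / (136 × 10³) = 0.00444 m³ = 4.44 L.

4.44 L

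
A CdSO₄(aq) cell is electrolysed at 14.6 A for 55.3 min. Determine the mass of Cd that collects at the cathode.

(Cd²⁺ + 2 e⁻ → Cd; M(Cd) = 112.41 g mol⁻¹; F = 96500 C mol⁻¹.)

Q = I·t = 14.60 A × 3318.0 s = 48440 C.
n(e⁻) = Q/F = 48440 / 96500 = 0.5020 mol.
Cd²⁺ + 2 e⁻ → Cd, so n(Cd) = n(e⁻)/2 = 0.2510 mol.
m = n·M = 0.2510 × 112.41 = 28.2 g.

28.2 g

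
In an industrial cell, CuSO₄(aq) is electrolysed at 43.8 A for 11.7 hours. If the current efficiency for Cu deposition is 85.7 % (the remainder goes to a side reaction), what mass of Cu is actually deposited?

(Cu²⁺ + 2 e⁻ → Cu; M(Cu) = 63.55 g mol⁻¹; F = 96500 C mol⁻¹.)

521 g

Q = I·t = 43.80 × 42120 = 1845000 C.
n(e⁻) = 1845000/96500 = 19.12 mol; theoretically n(Cu) = 19.12/2 = 9.559 mol, m_theo = 607.5 g.
At 85.7 % efficiency, m_actual = 0.857 × 607.5 = 521 g.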